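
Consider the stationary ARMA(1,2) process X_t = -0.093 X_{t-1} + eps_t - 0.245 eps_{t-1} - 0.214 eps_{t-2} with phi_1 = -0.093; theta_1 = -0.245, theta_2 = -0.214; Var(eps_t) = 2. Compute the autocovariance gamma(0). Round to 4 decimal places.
\gamma(0) = 2.2957

Multiply the model equation by X_{t-k} and take expectations. With theta_0 = psi_0 = 1 and psi_j the MA(infinity) weights, this gives
  gamma(k) - sum_i phi_i gamma(k-i) = c_k,
  c_k = sigma^2 * sum_{j=k..q} theta_j psi_{j-k}   (c_k = 0 for k > q),
using gamma(-m) = gamma(m).
psi-weights needed (psi_j = theta_j + sum_i phi_i psi_{j-i}):
  psi_1 = theta_1 + phi_1 = -0.245 + (-0.093) = -0.338
  psi_2 = theta_2 + phi_1 psi_1 = -0.214 + (-0.093)(-0.338) = -0.182566
Right-hand sides:
  c_0 = sigma^2 (1 + theta_1 psi_1 + theta_2 psi_2) = 2 * (1 + (-0.245)(-0.338) + (-0.214)(-0.182566)) = 2 * 1.121879 = 2.243758
  c_1 = sigma^2 (theta_1 + theta_2 psi_1) = 2 * (-0.245 + (-0.214)(-0.338)) = -0.345336
  c_2 = sigma^2 theta_2 = 2 * (-0.214) = -0.428
Equations for k = 0 and k = 1 (AR order 1):
  gamma(0) = phi_1 gamma(1) + c_0
  gamma(1) = phi_1 gamma(0) + c_1
Substituting the second into the first: gamma(0) (1 - phi_1^2) = c_0 + phi_1 c_1, so
  gamma(0) = (c_0 + phi_1 c_1) / (1 - phi_1^2) = (2.243758 + (-0.093)(-0.345336)) / (1 - (-0.093)^2) = 2.275874 / 0.991351 = 2.29573.
Therefore gamma(0) = 2.2957 (to 4 decimal places).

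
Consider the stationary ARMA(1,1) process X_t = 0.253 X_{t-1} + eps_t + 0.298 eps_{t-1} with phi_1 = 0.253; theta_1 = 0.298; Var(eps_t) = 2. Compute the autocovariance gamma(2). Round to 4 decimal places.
\gamma(2) = 0.3203

Multiply the model equation by X_{t-k} and take expectations. With theta_0 = psi_0 = 1 and psi_j the MA(infinity) weights, this gives
  gamma(k) - sum_i phi_i gamma(k-i) = c_k,
  c_k = sigma^2 * sum_{j=k..q} theta_j psi_{j-k}   (c_k = 0 for k > q),
using gamma(-m) = gamma(m).
psi-weights needed (psi_j = theta_j + sum_i phi_i psi_{j-i}):
  psi_1 = theta_1 + phi_1 = 0.298 + (0.253) = 0.551
Right-hand sides:
  c_0 = sigma^2 (1 + theta_1 psi_1) = 2 * (1 + (0.298)(0.551)) = 2 * 1.164198 = 2.328396
  c_1 = sigma^2 theta_1 = 2 * (0.298) = 0.596
  c_2 = 0
Equations for k = 0 and k = 1 (AR order 1):
  gamma(0) = phi_1 gamma(1) + c_0
  gamma(1) = phi_1 gamma(0) + c_1
Substituting the second into the first: gamma(0) (1 - phi_1^2) = c_0 + phi_1 c_1, so
  gamma(0) = (c_0 + phi_1 c_1) / (1 - phi_1^2) = (2.328396 + (0.253)(0.596)) / (1 - (0.253)^2) = 2.479184 / 0.935991 = 2.648726.
  gamma(1) = phi_1 gamma(0) + c_1 = (0.253)(2.648726) + (0.596) = 1.266128.
For k = 2 (> q): gamma(2) = phi_1 gamma(1) = (0.253)(1.266128) = 0.32033.
Therefore gamma(2) = 0.3203 (to 4 decimal places).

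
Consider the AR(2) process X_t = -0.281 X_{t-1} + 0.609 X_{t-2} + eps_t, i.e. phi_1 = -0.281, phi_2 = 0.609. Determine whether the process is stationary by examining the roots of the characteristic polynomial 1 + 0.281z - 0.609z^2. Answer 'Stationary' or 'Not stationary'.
\text{Stationary}

The AR(p) characteristic polynomial is P(z) = 1 + 0.281z - 0.609z^2.
Stationarity requires all roots to lie outside the unit circle, i.e. |z| > 1 for every root.
Set 1 + (0.281) z + (-0.609) z^2 = 0, i.e. a z^2 + b z + c = 0 with a = -0.609, b = 0.281, c = 1.
Discriminant D = b^2 - 4ac = (0.281)^2 - 4*(-0.609)*1 = 0.078961 - (-2.436) = 2.514961.
D >= 0, so the roots are real: z = (-b +/- sqrt(D)) / (2a) = (-0.281 +/- 1.585863) / (-1.218).
  z_1 = (-0.281 + 1.585863) / (-1.218) = -1.0713,   |z_1| = 1.0713.
  z_2 = (-0.281 - 1.585863) / (-1.218) = 1.5327,   |z_2| = 1.5327.
Moduli of all roots: 1.0713, 1.5327.
All moduli strictly greater than 1? Yes.
Verdict: Stationary.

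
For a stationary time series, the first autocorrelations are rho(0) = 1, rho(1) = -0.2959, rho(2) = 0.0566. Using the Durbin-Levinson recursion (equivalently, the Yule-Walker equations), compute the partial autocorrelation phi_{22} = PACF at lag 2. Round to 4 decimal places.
\phi_{22} = -0.0339

The PACF at lag k is phi_{kk}, the last component of the solution
to the Yule-Walker system G_k phi = r_k where
  (G_k)_{ij} = rho(|i - j|), (r_k)_i = rho(i), i,j = 1..k.
Equivalently, Durbin-Levinson gives phi_{kk} iteratively:
  phi_{11} = rho(1)
  phi_{kk} = [rho(k) - sum_{j=1..k-1} phi_{k-1,j} rho(k-j)]
            / [1 - sum_{j=1..k-1} phi_{k-1,j} rho(j)],
  phi_{k,j} = phi_{k-1,j} - phi_{kk} phi_{k-1,k-j},  j = 1..k-1.
Step k = 1:
  phi_11 = rho(1) = -0.2959.
Step k = 2:
  phi_22 = [rho(2) - phi_11 rho(1)] / [1 - phi_11 rho(1)] = [0.0566 - (-0.2959)(-0.2959)] / [1 - (-0.2959)(-0.2959)]
         = -0.03095681 / 0.91244319 = -0.0339.
Therefore phi_{22} = -0.0339.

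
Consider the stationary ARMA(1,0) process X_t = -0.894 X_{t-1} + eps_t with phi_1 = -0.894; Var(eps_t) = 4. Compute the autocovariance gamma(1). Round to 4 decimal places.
\gamma(1) = -17.8120

Multiply the model equation by X_{t-k} and take expectations. With theta_0 = psi_0 = 1 and psi_j the MA(infinity) weights, this gives
  gamma(k) - sum_i phi_i gamma(k-i) = c_k,
  c_k = sigma^2 * sum_{j=k..q} theta_j psi_{j-k}   (c_k = 0 for k > q),
using gamma(-m) = gamma(m).
Pure AR (q = 0): c_0 = sigma^2 = 4, c_k = 0 for k >= 1.
Equations for k = 0 and k = 1 (AR order 1):
  gamma(0) = phi_1 gamma(1) + c_0
  gamma(1) = phi_1 gamma(0) + c_1
Substituting the second into the first: gamma(0) (1 - phi_1^2) = c_0 + phi_1 c_1, so
  gamma(0) = c_0 / (1 - phi_1^2) = 4 / (1 - (-0.894)^2) = 4 / 0.200764 = 19.923891.
  gamma(1) = phi_1 gamma(0) = (-0.894)(19.923891) = -17.811958.
Therefore gamma(1) = -17.8120 (to 4 decimal places).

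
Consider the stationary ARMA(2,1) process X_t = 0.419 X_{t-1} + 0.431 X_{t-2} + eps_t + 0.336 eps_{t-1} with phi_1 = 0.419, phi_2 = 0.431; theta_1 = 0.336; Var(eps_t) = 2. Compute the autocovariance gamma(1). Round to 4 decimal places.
\gamma(1) = 7.5339

Multiply the model equation by X_{t-k} and take expectations. With theta_0 = psi_0 = 1 and psi_j the MA(infinity) weights, this gives
  gamma(k) - sum_i phi_i gamma(k-i) = c_k,
  c_k = sigma^2 * sum_{j=k..q} theta_j psi_{j-k}   (c_k = 0 for k > q),
using gamma(-m) = gamma(m).
psi-weights needed (psi_j = theta_j + sum_i phi_i psi_{j-i}):
  psi_1 = theta_1 + phi_1 = 0.336 + (0.419) = 0.755
Right-hand sides:
  c_0 = sigma^2 (1 + theta_1 psi_1) = 2 * (1 + (0.336)(0.755)) = 2 * 1.25368 = 2.50736
  c_1 = sigma^2 theta_1 = 2 * (0.336) = 0.672
  c_2 = 0
Equations for k = 0, 1, 2 (AR order 2, c_2 = 0):
  (E0) gamma(0) = phi_1 gamma(1) + phi_2 gamma(2) + c_0
  (E1) gamma(1) = phi_1 gamma(0) + phi_2 gamma(1) + c_1
  (E2) gamma(2) = phi_1 gamma(1) + phi_2 gamma(0)
From (E1): gamma(1) = A gamma(0) + B with
  A = phi_1 / (1 - phi_2) = 0.419 / 0.569 = 0.73638,   B = c_1 / (1 - phi_2) = 0.672 / 0.569 = 1.181019.
Insert (E2) into (E0): gamma(0) (1 - phi_2^2) = phi_1 (1 + phi_2) gamma(1) + c_0.
  phi_1 (1 + phi_2) = (0.419)(1.431) = 0.599589,   1 - phi_2^2 = 0.814239.
Replace gamma(1) by A gamma(0) + B and collect gamma(0):
  gamma(0) [0.814239 - (0.599589)(0.73638)] = (0.599589)(1.181019) + 2.50736
  gamma(0) * 0.372714 = 3.215486
  gamma(0) = 3.215486 / 0.372714 = 8.627224.
  gamma(1) = A gamma(0) + B = (0.73638)(8.627224) + (1.181019) = 7.533931.
Therefore gamma(1) = 7.5339 (to 4 decimal places).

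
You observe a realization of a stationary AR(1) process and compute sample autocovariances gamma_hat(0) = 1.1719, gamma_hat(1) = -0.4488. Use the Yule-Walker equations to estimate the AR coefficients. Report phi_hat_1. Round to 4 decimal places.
\hat\phi_{1} = -0.3830

The Yule-Walker equations for an AR(p) process read, in matrix form,
  Gamma_p phi = r_p,   with   (Gamma_p)_{ij} = gamma(|i - j|),
                       (r_p)_i = gamma(i),   i,j = 1..p.
Substitute the sample gammas (Toeplitz matrix and right-hand side of size 1):
  Gamma_p = [[1.1719]]
  r_p     = [-0.4488]
With p = 1 this is the single equation gamma(0) phi_1 = gamma(1):
  phi_hat_1 = gamma(1) / gamma(0) = -0.4488 / 1.1719 = -0.3830.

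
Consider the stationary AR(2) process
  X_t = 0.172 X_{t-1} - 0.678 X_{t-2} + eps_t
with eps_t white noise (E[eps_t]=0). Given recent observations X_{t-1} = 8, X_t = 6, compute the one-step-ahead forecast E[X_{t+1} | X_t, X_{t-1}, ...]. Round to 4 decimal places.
E[X_{t+1} \mid \mathcal F_t] = -4.3920

For an AR(p) model X_t = c + sum_i phi_i X_{t-i} + eps_t, the
one-step-ahead conditional mean is
  E[X_{t+1} | X_t, ...] = c + sum_i phi_i X_{t+1-i}.
Substitute known values:
  E[X_{t+1} | ...] = (0.172) * (6) + (-0.678) * (8)
                   = -4.3920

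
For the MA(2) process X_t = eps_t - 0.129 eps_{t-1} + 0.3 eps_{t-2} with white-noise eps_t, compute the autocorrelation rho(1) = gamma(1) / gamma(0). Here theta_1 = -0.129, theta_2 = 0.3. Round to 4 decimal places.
\rho(1) = -0.1515

For an MA(q) process with theta_0 = 1, the autocovariance is
  gamma(k) = sigma^2 * sum_{i=0..q-k} theta_i * theta_{i+k},
and rho(k) = gamma(k) / gamma(0). Sigma^2 cancels.
  numerator   = (1)*(-0.129) + (-0.129)*(0.3) = -0.1677.
  denominator = (1)^2 + (-0.129)^2 + (0.3)^2 = 1.106641.
  rho(1) = -0.1677 / 1.106641 = -0.1515.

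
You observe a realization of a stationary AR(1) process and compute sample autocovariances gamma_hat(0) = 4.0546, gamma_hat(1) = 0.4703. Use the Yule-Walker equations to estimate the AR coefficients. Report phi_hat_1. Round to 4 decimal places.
\hat\phi_{1} = 0.1160

The Yule-Walker equations for an AR(p) process read, in matrix form,
  Gamma_p phi = r_p,   with   (Gamma_p)_{ij} = gamma(|i - j|),
                       (r_p)_i = gamma(i),   i,j = 1..p.
Substitute the sample gammas (Toeplitz matrix and right-hand side of size 1):
  Gamma_p = [[4.0546]]
  r_p     = [0.4703]
With p = 1 this is the single equation gamma(0) phi_1 = gamma(1):
  phi_hat_1 = gamma(1) / gamma(0) = 0.4703 / 4.0546 = 0.1160.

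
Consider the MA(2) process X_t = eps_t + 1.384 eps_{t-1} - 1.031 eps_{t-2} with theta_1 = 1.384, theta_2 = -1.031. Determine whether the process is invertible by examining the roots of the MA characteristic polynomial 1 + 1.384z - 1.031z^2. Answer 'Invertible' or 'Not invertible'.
\text{Not invertible}

The MA(q) characteristic polynomial is P(z) = 1 + 1.384z - 1.031z^2.
Invertibility requires all roots to lie outside the unit circle, i.e. |z| > 1 for every root.
Set 1 + (1.384) z + (-1.031) z^2 = 0, i.e. a z^2 + b z + c = 0 with a = -1.031, b = 1.384, c = 1.
Discriminant D = b^2 - 4ac = (1.384)^2 - 4*(-1.031)*1 = 1.915456 - (-4.124) = 6.039456.
D >= 0, so the roots are real: z = (-b +/- sqrt(D)) / (2a) = (-1.384 +/- 2.45753) / (-2.062).
  z_1 = (-1.384 + 2.45753) / (-2.062) = -0.5206,   |z_1| = 0.5206.
  z_2 = (-1.384 - 2.45753) / (-2.062) = 1.863,   |z_2| = 1.863.
Moduli of all roots: 0.5206, 1.8630.
All moduli strictly greater than 1? No.
Verdict: Not invertible.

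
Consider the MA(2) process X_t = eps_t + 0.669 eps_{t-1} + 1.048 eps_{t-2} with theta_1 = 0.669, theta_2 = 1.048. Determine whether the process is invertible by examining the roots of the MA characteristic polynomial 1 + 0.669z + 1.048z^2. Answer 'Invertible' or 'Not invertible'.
\text{Not invertible}

The MA(q) characteristic polynomial is P(z) = 1 + 0.669z + 1.048z^2.
Invertibility requires all roots to lie outside the unit circle, i.e. |z| > 1 for every root.
Set 1 + (0.669) z + (1.048) z^2 = 0, i.e. a z^2 + b z + c = 0 with a = 1.048, b = 0.669, c = 1.
Discriminant D = b^2 - 4ac = (0.669)^2 - 4*(1.048)*1 = 0.447561 - (4.192) = -3.744439.
D < 0, so the roots are the complex-conjugate pair z = (-b +/- i sqrt(-D)) / (2a) = -0.3192 +/- 0.9232i.
For a conjugate pair |z|^2 = z * conj(z) = (product of roots) = c/a = 1/(1.048) = 0.954198, so |z| = sqrt(0.954198) = 0.9768 for both roots.
Moduli of all roots: 0.9768, 0.9768.
All moduli strictly greater than 1? No.
Verdict: Not invertible.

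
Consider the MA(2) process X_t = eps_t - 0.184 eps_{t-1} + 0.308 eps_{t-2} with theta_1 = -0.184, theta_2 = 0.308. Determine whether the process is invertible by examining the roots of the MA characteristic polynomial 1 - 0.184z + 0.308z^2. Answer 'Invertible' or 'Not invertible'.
\text{Invertible}

The MA(q) characteristic polynomial is P(z) = 1 - 0.184z + 0.308z^2.
Invertibility requires all roots to lie outside the unit circle, i.e. |z| > 1 for every root.
Set 1 + (-0.184) z + (0.308) z^2 = 0, i.e. a z^2 + b z + c = 0 with a = 0.308, b = -0.184, c = 1.
Discriminant D = b^2 - 4ac = (-0.184)^2 - 4*(0.308)*1 = 0.033856 - (1.232) = -1.198144.
D < 0, so the roots are the complex-conjugate pair z = (-b +/- i sqrt(-D)) / (2a) = 0.2987 +/- 1.7769i.
For a conjugate pair |z|^2 = z * conj(z) = (product of roots) = c/a = 1/(0.308) = 3.246753, so |z| = sqrt(3.246753) = 1.8019 for both roots.
Moduli of all roots: 1.8019, 1.8019.
All moduli strictly greater than 1? Yes.
Verdict: Invertible.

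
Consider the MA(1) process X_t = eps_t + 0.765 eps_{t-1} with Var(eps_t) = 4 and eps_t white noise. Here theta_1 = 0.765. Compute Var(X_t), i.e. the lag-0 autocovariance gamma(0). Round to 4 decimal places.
\gamma(0) = 6.3409

For an MA(q) process X_t = eps_t + sum_i theta_i eps_{t-i} with
Var(eps_t) = sigma^2, the variance is
  gamma(0) = sigma^2 * (1 + sum_i theta_i^2).
  sum_i theta_i^2 = (0.765)^2 = 0.585225.
  gamma(0) = 4 * (1 + 0.585225) = 4 * 1.585225 = 6.3409.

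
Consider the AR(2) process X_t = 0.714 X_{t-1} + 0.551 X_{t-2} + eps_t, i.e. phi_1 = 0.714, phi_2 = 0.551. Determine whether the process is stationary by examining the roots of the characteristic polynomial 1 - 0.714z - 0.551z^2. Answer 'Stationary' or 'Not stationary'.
\text{Not stationary}

The AR(p) characteristic polynomial is P(z) = 1 - 0.714z - 0.551z^2.
Stationarity requires all roots to lie outside the unit circle, i.e. |z| > 1 for every root.
Set 1 + (-0.714) z + (-0.551) z^2 = 0, i.e. a z^2 + b z + c = 0 with a = -0.551, b = -0.714, c = 1.
Discriminant D = b^2 - 4ac = (-0.714)^2 - 4*(-0.551)*1 = 0.509796 - (-2.204) = 2.713796.
D >= 0, so the roots are real: z = (-b +/- sqrt(D)) / (2a) = (0.714 +/- 1.64736) / (-1.102).
  z_1 = (0.714 + 1.64736) / (-1.102) = -2.1428,   |z_1| = 2.1428.
  z_2 = (0.714 - 1.64736) / (-1.102) = 0.847,   |z_2| = 0.847.
Moduli of all roots: 2.1428, 0.8470.
All moduli strictly greater than 1? No.
Verdict: Not stationary.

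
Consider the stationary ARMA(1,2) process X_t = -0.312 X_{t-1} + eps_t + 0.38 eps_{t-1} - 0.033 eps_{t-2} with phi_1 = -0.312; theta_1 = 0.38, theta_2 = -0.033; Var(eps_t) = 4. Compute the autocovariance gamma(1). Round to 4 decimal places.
\gamma(1) = 0.2532

Multiply the model equation by X_{t-k} and take expectations. With theta_0 = psi_0 = 1 and psi_j the MA(infinity) weights, this gives
  gamma(k) - sum_i phi_i gamma(k-i) = c_k,
  c_k = sigma^2 * sum_{j=k..q} theta_j psi_{j-k}   (c_k = 0 for k > q),
using gamma(-m) = gamma(m).
psi-weights needed (psi_j = theta_j + sum_i phi_i psi_{j-i}):
  psi_1 = theta_1 + phi_1 = 0.38 + (-0.312) = 0.068
  psi_2 = theta_2 + phi_1 psi_1 = -0.033 + (-0.312)(0.068) = -0.054216
Right-hand sides:
  c_0 = sigma^2 (1 + theta_1 psi_1 + theta_2 psi_2) = 4 * (1 + (0.38)(0.068) + (-0.033)(-0.054216)) = 4 * 1.027629 = 4.110517
  c_1 = sigma^2 (theta_1 + theta_2 psi_1) = 4 * (0.38 + (-0.033)(0.068)) = 1.511024
  c_2 = sigma^2 theta_2 = 4 * (-0.033) = -0.132
Equations for k = 0 and k = 1 (AR order 1):
  gamma(0) = phi_1 gamma(1) + c_0
  gamma(1) = phi_1 gamma(0) + c_1
Substituting the second into the first: gamma(0) (1 - phi_1^2) = c_0 + phi_1 c_1, so
  gamma(0) = (c_0 + phi_1 c_1) / (1 - phi_1^2) = (4.110517 + (-0.312)(1.511024)) / (1 - (-0.312)^2) = 3.639077 / 0.902656 = 4.031521.
  gamma(1) = phi_1 gamma(0) + c_1 = (-0.312)(4.031521) + (1.511024) = 0.253189.
Therefore gamma(1) = 0.2532 (to 4 decimal places).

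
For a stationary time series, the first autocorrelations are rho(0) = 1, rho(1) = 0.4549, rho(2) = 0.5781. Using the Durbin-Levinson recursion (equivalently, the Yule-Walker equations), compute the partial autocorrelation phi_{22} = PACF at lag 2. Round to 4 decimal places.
\phi_{22} = 0.4680

The PACF at lag k is phi_{kk}, the last component of the solution
to the Yule-Walker system G_k phi = r_k where
  (G_k)_{ij} = rho(|i - j|), (r_k)_i = rho(i), i,j = 1..k.
Equivalently, Durbin-Levinson gives phi_{kk} iteratively:
  phi_{11} = rho(1)
  phi_{kk} = [rho(k) - sum_{j=1..k-1} phi_{k-1,j} rho(k-j)]
            / [1 - sum_{j=1..k-1} phi_{k-1,j} rho(j)],
  phi_{k,j} = phi_{k-1,j} - phi_{kk} phi_{k-1,k-j},  j = 1..k-1.
Step k = 1:
  phi_11 = rho(1) = 0.4549.
Step k = 2:
  phi_22 = [rho(2) - phi_11 rho(1)] / [1 - phi_11 rho(1)] = [0.5781 - (0.4549)(0.4549)] / [1 - (0.4549)(0.4549)]
         = 0.37116599 / 0.79306599 = 0.468.
Therefore phi_{22} = 0.4680.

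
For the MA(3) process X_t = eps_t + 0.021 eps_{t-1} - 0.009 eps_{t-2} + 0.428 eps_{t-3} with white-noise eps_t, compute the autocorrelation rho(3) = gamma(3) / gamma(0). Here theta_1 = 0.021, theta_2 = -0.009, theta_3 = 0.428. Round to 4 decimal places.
\rho(3) = 0.3616

For an MA(q) process with theta_0 = 1, the autocovariance is
  gamma(k) = sigma^2 * sum_{i=0..q-k} theta_i * theta_{i+k},
and rho(k) = gamma(k) / gamma(0). Sigma^2 cancels.
  numerator   = (1)*(0.428) = 0.428.
  denominator = (1)^2 + (0.021)^2 + (-0.009)^2 + (0.428)^2 = 1.183706.
  rho(3) = 0.428 / 1.183706 = 0.3616.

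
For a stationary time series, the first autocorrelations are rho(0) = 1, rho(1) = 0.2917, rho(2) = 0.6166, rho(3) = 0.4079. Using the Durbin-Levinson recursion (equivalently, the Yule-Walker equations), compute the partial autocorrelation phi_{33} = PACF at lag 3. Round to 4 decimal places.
\phi_{33} = 0.2690

The PACF at lag k is phi_{kk}, the last component of the solution
to the Yule-Walker system G_k phi = r_k where
  (G_k)_{ij} = rho(|i - j|), (r_k)_i = rho(i), i,j = 1..k.
Equivalently, Durbin-Levinson gives phi_{kk} iteratively:
  phi_{11} = rho(1)
  phi_{kk} = [rho(k) - sum_{j=1..k-1} phi_{k-1,j} rho(k-j)]
            / [1 - sum_{j=1..k-1} phi_{k-1,j} rho(j)],
  phi_{k,j} = phi_{k-1,j} - phi_{kk} phi_{k-1,k-j},  j = 1..k-1.
Step k = 1:
  phi_11 = rho(1) = 0.2917.
Step k = 2:
  phi_22 = [rho(2) - phi_11 rho(1)] / [1 - phi_11 rho(1)] = [0.6166 - (0.2917)(0.2917)] / [1 - (0.2917)(0.2917)]
         = 0.53151111 / 0.91491111 = 0.580943.
  Update: phi_21 = phi_11 - phi_22 phi_11 = 0.2917 - (0.580943)(0.2917) = 0.122239.
Step k = 3:
  phi_33 = [rho(3) - phi_21 rho(2) - phi_22 rho(1)] / [1 - phi_21 rho(1) - phi_22 rho(2)]
    numerator   = 0.4079 - (0.122239)(0.6166) - (0.580943)(0.2917) = 0.16306642
    denominator = 1 - (0.122239)(0.2917) - (0.580943)(0.6166) = 0.60613351
  phi_33 = 0.16306642 / 0.60613351 = 0.269.
Therefore phi_{33} = 0.2690.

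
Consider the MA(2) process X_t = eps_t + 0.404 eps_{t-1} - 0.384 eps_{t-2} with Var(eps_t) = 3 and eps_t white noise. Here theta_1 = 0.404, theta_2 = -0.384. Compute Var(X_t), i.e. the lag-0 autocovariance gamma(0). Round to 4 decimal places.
\gamma(0) = 3.9320

For an MA(q) process X_t = eps_t + sum_i theta_i eps_{t-i} with
Var(eps_t) = sigma^2, the variance is
  gamma(0) = sigma^2 * (1 + sum_i theta_i^2).
  sum_i theta_i^2 = (0.404)^2 + (-0.384)^2 = 0.163216 + 0.147456 = 0.310672.
  gamma(0) = 3 * (1 + 0.310672) = 3 * 1.310672 = 3.932016, which rounds to 3.9320.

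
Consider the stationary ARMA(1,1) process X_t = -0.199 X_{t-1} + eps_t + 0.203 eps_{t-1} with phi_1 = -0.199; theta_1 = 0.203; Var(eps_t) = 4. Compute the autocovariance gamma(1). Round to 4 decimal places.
\gamma(1) = 0.0160

Multiply the model equation by X_{t-k} and take expectations. With theta_0 = psi_0 = 1 and psi_j the MA(infinity) weights, this gives
  gamma(k) - sum_i phi_i gamma(k-i) = c_k,
  c_k = sigma^2 * sum_{j=k..q} theta_j psi_{j-k}   (c_k = 0 for k > q),
using gamma(-m) = gamma(m).
psi-weights needed (psi_j = theta_j + sum_i phi_i psi_{j-i}):
  psi_1 = theta_1 + phi_1 = 0.203 + (-0.199) = 0.004
Right-hand sides:
  c_0 = sigma^2 (1 + theta_1 psi_1) = 4 * (1 + (0.203)(0.004)) = 4 * 1.000812 = 4.003248
  c_1 = sigma^2 theta_1 = 4 * (0.203) = 0.812
  c_2 = 0
Equations for k = 0 and k = 1 (AR order 1):
  gamma(0) = phi_1 gamma(1) + c_0
  gamma(1) = phi_1 gamma(0) + c_1
Substituting the second into the first: gamma(0) (1 - phi_1^2) = c_0 + phi_1 c_1, so
  gamma(0) = (c_0 + phi_1 c_1) / (1 - phi_1^2) = (4.003248 + (-0.199)(0.812)) / (1 - (-0.199)^2) = 3.84166 / 0.960399 = 4.000067.
  gamma(1) = phi_1 gamma(0) + c_1 = (-0.199)(4.000067) + (0.812) = 0.015987.
Therefore gamma(1) = 0.0160 (to 4 decimal places).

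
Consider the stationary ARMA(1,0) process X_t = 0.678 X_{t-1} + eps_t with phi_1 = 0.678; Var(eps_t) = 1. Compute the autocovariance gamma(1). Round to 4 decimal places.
\gamma(1) = 1.2548

Multiply the model equation by X_{t-k} and take expectations. With theta_0 = psi_0 = 1 and psi_j the MA(infinity) weights, this gives
  gamma(k) - sum_i phi_i gamma(k-i) = c_k,
  c_k = sigma^2 * sum_{j=k..q} theta_j psi_{j-k}   (c_k = 0 for k > q),
using gamma(-m) = gamma(m).
Pure AR (q = 0): c_0 = sigma^2 = 1, c_k = 0 for k >= 1.
Equations for k = 0 and k = 1 (AR order 1):
  gamma(0) = phi_1 gamma(1) + c_0
  gamma(1) = phi_1 gamma(0) + c_1
Substituting the second into the first: gamma(0) (1 - phi_1^2) = c_0 + phi_1 c_1, so
  gamma(0) = c_0 / (1 - phi_1^2) = 1 / (1 - (0.678)^2) = 1 / 0.540316 = 1.850769.
  gamma(1) = phi_1 gamma(0) = (0.678)(1.850769) = 1.254821.
Therefore gamma(1) = 1.2548 (to 4 decimal places).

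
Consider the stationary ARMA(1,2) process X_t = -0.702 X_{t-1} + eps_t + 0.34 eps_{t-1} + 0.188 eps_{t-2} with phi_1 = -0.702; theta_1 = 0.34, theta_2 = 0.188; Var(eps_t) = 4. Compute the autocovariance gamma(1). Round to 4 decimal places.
\gamma(1) = -3.1704

Multiply the model equation by X_{t-k} and take expectations. With theta_0 = psi_0 = 1 and psi_j the MA(infinity) weights, this gives
  gamma(k) - sum_i phi_i gamma(k-i) = c_k,
  c_k = sigma^2 * sum_{j=k..q} theta_j psi_{j-k}   (c_k = 0 for k > q),
using gamma(-m) = gamma(m).
psi-weights needed (psi_j = theta_j + sum_i phi_i psi_{j-i}):
  psi_1 = theta_1 + phi_1 = 0.34 + (-0.702) = -0.362
  psi_2 = theta_2 + phi_1 psi_1 = 0.188 + (-0.702)(-0.362) = 0.442124
Right-hand sides:
  c_0 = sigma^2 (1 + theta_1 psi_1 + theta_2 psi_2) = 4 * (1 + (0.34)(-0.362) + (0.188)(0.442124)) = 4 * 0.960039 = 3.840157
  c_1 = sigma^2 (theta_1 + theta_2 psi_1) = 4 * (0.34 + (0.188)(-0.362)) = 1.087776
  c_2 = sigma^2 theta_2 = 4 * (0.188) = 0.752
Equations for k = 0 and k = 1 (AR order 1):
  gamma(0) = phi_1 gamma(1) + c_0
  gamma(1) = phi_1 gamma(0) + c_1
Substituting the second into the first: gamma(0) (1 - phi_1^2) = c_0 + phi_1 c_1, so
  gamma(0) = (c_0 + phi_1 c_1) / (1 - phi_1^2) = (3.840157 + (-0.702)(1.087776)) / (1 - (-0.702)^2) = 3.076538 / 0.507196 = 6.065778.
  gamma(1) = phi_1 gamma(0) + c_1 = (-0.702)(6.065778) + (1.087776) = -3.1704.
Therefore gamma(1) = -3.1704 (to 4 decimal places).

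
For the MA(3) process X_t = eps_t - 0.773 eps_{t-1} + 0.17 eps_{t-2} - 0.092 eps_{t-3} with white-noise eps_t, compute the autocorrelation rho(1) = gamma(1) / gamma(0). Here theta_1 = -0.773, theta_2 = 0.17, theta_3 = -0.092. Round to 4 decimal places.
\rho(1) = -0.5628

For an MA(q) process with theta_0 = 1, the autocovariance is
  gamma(k) = sigma^2 * sum_{i=0..q-k} theta_i * theta_{i+k},
and rho(k) = gamma(k) / gamma(0). Sigma^2 cancels.
  numerator   = (1)*(-0.773) + (-0.773)*(0.17) + (0.17)*(-0.092) = -0.92005.
  denominator = (1)^2 + (-0.773)^2 + (0.17)^2 + (-0.092)^2 = 1.634893.
  rho(1) = -0.92005 / 1.634893 = -0.5628.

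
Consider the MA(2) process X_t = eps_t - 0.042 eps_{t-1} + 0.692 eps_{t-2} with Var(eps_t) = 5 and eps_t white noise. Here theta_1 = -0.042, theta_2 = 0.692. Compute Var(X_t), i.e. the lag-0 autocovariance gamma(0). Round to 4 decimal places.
\gamma(0) = 7.4031

For an MA(q) process X_t = eps_t + sum_i theta_i eps_{t-i} with
Var(eps_t) = sigma^2, the variance is
  gamma(0) = sigma^2 * (1 + sum_i theta_i^2).
  sum_i theta_i^2 = (-0.042)^2 + (0.692)^2 = 0.001764 + 0.478864 = 0.480628.
  gamma(0) = 5 * (1 + 0.480628) = 5 * 1.480628 = 7.40314, which rounds to 7.4031.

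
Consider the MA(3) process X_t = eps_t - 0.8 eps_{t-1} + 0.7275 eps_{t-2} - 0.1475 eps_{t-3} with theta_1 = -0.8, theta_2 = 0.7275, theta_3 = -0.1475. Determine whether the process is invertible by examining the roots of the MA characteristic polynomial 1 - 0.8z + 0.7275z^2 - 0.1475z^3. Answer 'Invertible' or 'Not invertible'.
\text{Invertible}

The MA(q) characteristic polynomial is P(z) = 1 - 0.8z + 0.7275z^2 - 0.1475z^3.
Invertibility requires all roots to lie outside the unit circle, i.e. |z| > 1 for every root.
Degree 3: look for a simple real root z0 first, then factor out (1 - z/z0) and solve the remaining quadratic.
Testing z0 = 4: P(4) = 1 + (-0.8)(4) + (0.7275)(4)^2 + (-0.1475)(4)^3
  = 1 + (-3.2) + (11.64) + (-9.44) = 0.  So z_0 = 4 is a root, |z_0| = 4.
Divide out the factor (1 - 0.25 z) = (1 - z/z0) (since 1/z0 = 0.25):
  P(z) = (1 - 0.25 z)(1 + (-0.55) z + (0.59) z^2)
  [check: z-coef -0.55 - (0.25) = -0.8; z^2-coef 0.59 - (0.25)(-0.55) = 0.7275; z^3-coef -(0.25)(0.59) = -0.1475.]
Remaining roots from the quadratic factor 1 + (-0.55) z + (0.59) z^2:
  Set 1 + (-0.55) z + (0.59) z^2 = 0, i.e. a z^2 + b z + c = 0 with a = 0.59, b = -0.55, c = 1.
  Discriminant D = b^2 - 4ac = (-0.55)^2 - 4*(0.59)*1 = 0.3025 - (2.36) = -2.0575.
  D < 0, so the roots are the complex-conjugate pair z = (-b +/- i sqrt(-D)) / (2a) = 0.4661 +/- 1.2156i.
  For a conjugate pair |z|^2 = z * conj(z) = (product of roots) = c/a = 1/(0.59) = 1.694915, so |z| = sqrt(1.694915) = 1.3019 for both roots.
Moduli of all roots: 4.0000, 1.3019, 1.3019.
All moduli strictly greater than 1? Yes.
Verdict: Invertible.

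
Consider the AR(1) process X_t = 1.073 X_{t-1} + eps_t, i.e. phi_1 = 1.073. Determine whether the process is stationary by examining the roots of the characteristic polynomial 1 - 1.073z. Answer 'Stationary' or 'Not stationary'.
\text{Not stationary}

The AR(p) characteristic polynomial is P(z) = 1 - 1.073z.
Stationarity requires all roots to lie outside the unit circle, i.e. |z| > 1 for every root.
This is linear in z: 1 + (-1.073) z = 0  =>  z = -1/(-1.073) = 0.931966,  |z| = 0.931966.
Moduli of all roots: 0.9320.
All moduli strictly greater than 1? No.
Verdict: Not stationary.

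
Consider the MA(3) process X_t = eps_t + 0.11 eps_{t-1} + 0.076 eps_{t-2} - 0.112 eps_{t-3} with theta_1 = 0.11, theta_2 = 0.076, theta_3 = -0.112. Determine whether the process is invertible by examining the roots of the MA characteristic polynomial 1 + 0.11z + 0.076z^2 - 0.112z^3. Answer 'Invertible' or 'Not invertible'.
\text{Invertible}

The MA(q) characteristic polynomial is P(z) = 1 + 0.11z + 0.076z^2 - 0.112z^3.
Invertibility requires all roots to lie outside the unit circle, i.e. |z| > 1 for every root.
Degree 3: look for a simple real root z0 first, then factor out (1 - z/z0) and solve the remaining quadratic.
Testing z0 = 2.5: P(2.5) = 1 + (0.11)(2.5) + (0.076)(2.5)^2 + (-0.112)(2.5)^3
  = 1 + (0.275) + (0.475) + (-1.75) = 0.  So z_0 = 2.5 is a root, |z_0| = 2.5.
Divide out the factor (1 - 0.4 z) = (1 - z/z0) (since 1/z0 = 0.4):
  P(z) = (1 - 0.4 z)(1 + (0.51) z + (0.28) z^2)
  [check: z-coef 0.51 - (0.4) = 0.11; z^2-coef 0.28 - (0.4)(0.51) = 0.076; z^3-coef -(0.4)(0.28) = -0.112.]
Remaining roots from the quadratic factor 1 + (0.51) z + (0.28) z^2:
  Set 1 + (0.51) z + (0.28) z^2 = 0, i.e. a z^2 + b z + c = 0 with a = 0.28, b = 0.51, c = 1.
  Discriminant D = b^2 - 4ac = (0.51)^2 - 4*(0.28)*1 = 0.2601 - (1.12) = -0.8599.
  D < 0, so the roots are the complex-conjugate pair z = (-b +/- i sqrt(-D)) / (2a) = -0.9107 +/- 1.6559i.
  For a conjugate pair |z|^2 = z * conj(z) = (product of roots) = c/a = 1/(0.28) = 3.571429, so |z| = sqrt(3.571429) = 1.8898 for both roots.
Moduli of all roots: 2.5000, 1.8898, 1.8898.
All moduli strictly greater than 1? Yes.
Verdict: Invertible.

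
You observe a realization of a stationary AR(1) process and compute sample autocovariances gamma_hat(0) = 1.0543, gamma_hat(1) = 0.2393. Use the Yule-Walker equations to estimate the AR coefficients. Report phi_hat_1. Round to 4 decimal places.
\hat\phi_{1} = 0.2270

The Yule-Walker equations for an AR(p) process read, in matrix form,
  Gamma_p phi = r_p,   with   (Gamma_p)_{ij} = gamma(|i - j|),
                       (r_p)_i = gamma(i),   i,j = 1..p.
Substitute the sample gammas (Toeplitz matrix and right-hand side of size 1):
  Gamma_p = [[1.0543]]
  r_p     = [0.2393]
With p = 1 this is the single equation gamma(0) phi_1 = gamma(1):
  phi_hat_1 = gamma(1) / gamma(0) = 0.2393 / 1.0543 = 0.2270.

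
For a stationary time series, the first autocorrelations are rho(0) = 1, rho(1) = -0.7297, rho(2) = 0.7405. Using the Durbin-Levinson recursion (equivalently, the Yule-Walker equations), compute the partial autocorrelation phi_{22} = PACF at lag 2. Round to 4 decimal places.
\phi_{22} = 0.4450

The PACF at lag k is phi_{kk}, the last component of the solution
to the Yule-Walker system G_k phi = r_k where
  (G_k)_{ij} = rho(|i - j|), (r_k)_i = rho(i), i,j = 1..k.
Equivalently, Durbin-Levinson gives phi_{kk} iteratively:
  phi_{11} = rho(1)
  phi_{kk} = [rho(k) - sum_{j=1..k-1} phi_{k-1,j} rho(k-j)]
            / [1 - sum_{j=1..k-1} phi_{k-1,j} rho(j)],
  phi_{k,j} = phi_{k-1,j} - phi_{kk} phi_{k-1,k-j},  j = 1..k-1.
Step k = 1:
  phi_11 = rho(1) = -0.7297.
Step k = 2:
  phi_22 = [rho(2) - phi_11 rho(1)] / [1 - phi_11 rho(1)] = [0.7405 - (-0.7297)(-0.7297)] / [1 - (-0.7297)(-0.7297)]
         = 0.20803791 / 0.46753791 = 0.445.
Therefore phi_{22} = 0.4450.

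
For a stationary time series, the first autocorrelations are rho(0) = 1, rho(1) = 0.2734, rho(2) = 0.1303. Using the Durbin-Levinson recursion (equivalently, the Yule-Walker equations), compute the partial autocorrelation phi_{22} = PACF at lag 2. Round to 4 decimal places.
\phi_{22} = 0.0600

The PACF at lag k is phi_{kk}, the last component of the solution
to the Yule-Walker system G_k phi = r_k where
  (G_k)_{ij} = rho(|i - j|), (r_k)_i = rho(i), i,j = 1..k.
Equivalently, Durbin-Levinson gives phi_{kk} iteratively:
  phi_{11} = rho(1)
  phi_{kk} = [rho(k) - sum_{j=1..k-1} phi_{k-1,j} rho(k-j)]
            / [1 - sum_{j=1..k-1} phi_{k-1,j} rho(j)],
  phi_{k,j} = phi_{k-1,j} - phi_{kk} phi_{k-1,k-j},  j = 1..k-1.
Step k = 1:
  phi_11 = rho(1) = 0.2734.
Step k = 2:
  phi_22 = [rho(2) - phi_11 rho(1)] / [1 - phi_11 rho(1)] = [0.1303 - (0.2734)(0.2734)] / [1 - (0.2734)(0.2734)]
         = 0.05555244 / 0.92525244 = 0.06.
Therefore phi_{22} = 0.0600.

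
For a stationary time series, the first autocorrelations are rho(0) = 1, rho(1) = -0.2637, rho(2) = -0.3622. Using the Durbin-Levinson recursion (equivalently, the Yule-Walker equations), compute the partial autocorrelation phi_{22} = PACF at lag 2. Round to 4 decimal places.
\phi_{22} = -0.4640

The PACF at lag k is phi_{kk}, the last component of the solution
to the Yule-Walker system G_k phi = r_k where
  (G_k)_{ij} = rho(|i - j|), (r_k)_i = rho(i), i,j = 1..k.
Equivalently, Durbin-Levinson gives phi_{kk} iteratively:
  phi_{11} = rho(1)
  phi_{kk} = [rho(k) - sum_{j=1..k-1} phi_{k-1,j} rho(k-j)]
            / [1 - sum_{j=1..k-1} phi_{k-1,j} rho(j)],
  phi_{k,j} = phi_{k-1,j} - phi_{kk} phi_{k-1,k-j},  j = 1..k-1.
Step k = 1:
  phi_11 = rho(1) = -0.2637.
Step k = 2:
  phi_22 = [rho(2) - phi_11 rho(1)] / [1 - phi_11 rho(1)] = [-0.3622 - (-0.2637)(-0.2637)] / [1 - (-0.2637)(-0.2637)]
         = -0.43173769 / 0.93046231 = -0.464.
Therefore phi_{22} = -0.4640.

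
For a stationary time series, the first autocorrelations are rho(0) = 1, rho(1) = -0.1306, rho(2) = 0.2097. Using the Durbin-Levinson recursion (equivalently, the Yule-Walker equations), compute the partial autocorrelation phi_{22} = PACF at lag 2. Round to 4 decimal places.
\phi_{22} = 0.1960

The PACF at lag k is phi_{kk}, the last component of the solution
to the Yule-Walker system G_k phi = r_k where
  (G_k)_{ij} = rho(|i - j|), (r_k)_i = rho(i), i,j = 1..k.
Equivalently, Durbin-Levinson gives phi_{kk} iteratively:
  phi_{11} = rho(1)
  phi_{kk} = [rho(k) - sum_{j=1..k-1} phi_{k-1,j} rho(k-j)]
            / [1 - sum_{j=1..k-1} phi_{k-1,j} rho(j)],
  phi_{k,j} = phi_{k-1,j} - phi_{kk} phi_{k-1,k-j},  j = 1..k-1.
Step k = 1:
  phi_11 = rho(1) = -0.1306.
Step k = 2:
  phi_22 = [rho(2) - phi_11 rho(1)] / [1 - phi_11 rho(1)] = [0.2097 - (-0.1306)(-0.1306)] / [1 - (-0.1306)(-0.1306)]
         = 0.19264364 / 0.98294364 = 0.196.
Therefore phi_{22} = 0.1960.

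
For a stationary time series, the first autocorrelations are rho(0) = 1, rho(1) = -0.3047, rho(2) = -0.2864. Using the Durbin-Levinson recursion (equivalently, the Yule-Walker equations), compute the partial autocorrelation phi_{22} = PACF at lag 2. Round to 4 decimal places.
\phi_{22} = -0.4181

The PACF at lag k is phi_{kk}, the last component of the solution
to the Yule-Walker system G_k phi = r_k where
  (G_k)_{ij} = rho(|i - j|), (r_k)_i = rho(i), i,j = 1..k.
Equivalently, Durbin-Levinson gives phi_{kk} iteratively:
  phi_{11} = rho(1)
  phi_{kk} = [rho(k) - sum_{j=1..k-1} phi_{k-1,j} rho(k-j)]
            / [1 - sum_{j=1..k-1} phi_{k-1,j} rho(j)],
  phi_{k,j} = phi_{k-1,j} - phi_{kk} phi_{k-1,k-j},  j = 1..k-1.
Step k = 1:
  phi_11 = rho(1) = -0.3047.
Step k = 2:
  phi_22 = [rho(2) - phi_11 rho(1)] / [1 - phi_11 rho(1)] = [-0.2864 - (-0.3047)(-0.3047)] / [1 - (-0.3047)(-0.3047)]
         = -0.37924209 / 0.90715791 = -0.4181.
Therefore phi_{22} = -0.4181.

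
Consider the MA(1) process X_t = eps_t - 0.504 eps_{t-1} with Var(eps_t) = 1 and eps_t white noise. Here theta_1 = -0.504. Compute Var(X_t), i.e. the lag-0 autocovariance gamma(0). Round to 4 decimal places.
\gamma(0) = 1.2540

For an MA(q) process X_t = eps_t + sum_i theta_i eps_{t-i} with
Var(eps_t) = sigma^2, the variance is
  gamma(0) = sigma^2 * (1 + sum_i theta_i^2).
  sum_i theta_i^2 = (-0.504)^2 = 0.254016.
  gamma(0) = 1 * (1 + 0.254016) = 1 * 1.254016 = 1.254016, which rounds to 1.2540.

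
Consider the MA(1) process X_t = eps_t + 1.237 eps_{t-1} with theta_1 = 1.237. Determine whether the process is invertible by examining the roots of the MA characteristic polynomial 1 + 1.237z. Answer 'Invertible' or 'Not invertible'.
\text{Not invertible}

The MA(q) characteristic polynomial is P(z) = 1 + 1.237z.
Invertibility requires all roots to lie outside the unit circle, i.e. |z| > 1 for every root.
This is linear in z: 1 + (1.237) z = 0  =>  z = -1/(1.237) = -0.808407,  |z| = 0.808407.
Moduli of all roots: 0.8084.
All moduli strictly greater than 1? No.
Verdict: Not invertible.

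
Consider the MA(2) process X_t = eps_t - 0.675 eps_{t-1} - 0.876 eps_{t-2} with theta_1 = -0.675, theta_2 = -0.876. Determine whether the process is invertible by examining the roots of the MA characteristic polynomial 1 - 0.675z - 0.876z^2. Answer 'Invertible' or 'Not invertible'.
\text{Not invertible}

The MA(q) characteristic polynomial is P(z) = 1 - 0.675z - 0.876z^2.
Invertibility requires all roots to lie outside the unit circle, i.e. |z| > 1 for every root.
Set 1 + (-0.675) z + (-0.876) z^2 = 0, i.e. a z^2 + b z + c = 0 with a = -0.876, b = -0.675, c = 1.
Discriminant D = b^2 - 4ac = (-0.675)^2 - 4*(-0.876)*1 = 0.455625 - (-3.504) = 3.959625.
D >= 0, so the roots are real: z = (-b +/- sqrt(D)) / (2a) = (0.675 +/- 1.989881) / (-1.752).
  z_1 = (0.675 + 1.989881) / (-1.752) = -1.5211,   |z_1| = 1.5211.
  z_2 = (0.675 - 1.989881) / (-1.752) = 0.7505,   |z_2| = 0.7505.
Moduli of all roots: 1.5211, 0.7505.
All moduli strictly greater than 1? No.
Verdict: Not invertible.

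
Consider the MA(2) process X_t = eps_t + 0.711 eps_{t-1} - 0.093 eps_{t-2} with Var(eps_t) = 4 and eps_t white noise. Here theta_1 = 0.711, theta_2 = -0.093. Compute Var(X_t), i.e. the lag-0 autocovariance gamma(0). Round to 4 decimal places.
\gamma(0) = 6.0567

For an MA(q) process X_t = eps_t + sum_i theta_i eps_{t-i} with
Var(eps_t) = sigma^2, the variance is
  gamma(0) = sigma^2 * (1 + sum_i theta_i^2).
  sum_i theta_i^2 = (0.711)^2 + (-0.093)^2 = 0.505521 + 0.008649 = 0.51417.
  gamma(0) = 4 * (1 + 0.51417) = 4 * 1.51417 = 6.05668, which rounds to 6.0567.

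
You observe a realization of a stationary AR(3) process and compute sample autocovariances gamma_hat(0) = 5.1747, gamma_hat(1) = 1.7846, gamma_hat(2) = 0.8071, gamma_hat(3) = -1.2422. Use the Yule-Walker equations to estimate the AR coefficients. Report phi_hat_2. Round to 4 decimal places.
\hat\phi_{2} = 0.1570

The Yule-Walker equations for an AR(p) process read, in matrix form,
  Gamma_p phi = r_p,   with   (Gamma_p)_{ij} = gamma(|i - j|),
                       (r_p)_i = gamma(i),   i,j = 1..p.
Substitute the sample gammas (Toeplitz matrix and right-hand side of size 3):
  Gamma_p = [[5.1747, 1.7846, 0.8071], [1.7846, 5.1747, 1.7846], [0.8071, 1.7846, 5.1747]]
  r_p     = [1.7846, 0.8071, -1.2422]
Written out (R1..R3):
  (R1) 5.1747 phi_1 + 1.7846 phi_2 + 0.8071 phi_3 = 1.7846
  (R2) 1.7846 phi_1 + 5.1747 phi_2 + 1.7846 phi_3 = 0.8071
  (R3) 0.8071 phi_1 + 1.7846 phi_2 + 5.1747 phi_3 = -1.2422
Gaussian elimination:
  R2 <- R2 - (1.7846/5.1747) R1 = R2 - (0.34487) R1:  4.559245 phi_2 + 1.506255 phi_3 = 0.191645
  R3 <- R3 - (0.8071/5.1747) R1 = R3 - (0.15597) R1:  1.506255 phi_2 + 5.048816 phi_3 = -1.520545
  R3 <- R3 - (1.506255/4.559245) R2 = R3 - (0.330374) R2:  4.551189 phi_3 = -1.583859
Back-substitution:
  phi_hat_3 = -1.583859 / 4.551189 = -0.34801
  phi_hat_2 = (0.191645 - (1.506255)(-0.34801)) / 4.559245 = 0.157008
  phi_hat_1 = (1.7846 - (1.7846)(0.157008) - (0.8071)(-0.34801)) / 5.1747 = 0.345002
So phi_hat = [0.3450, 0.1570, -0.3480].
Therefore phi_hat_2 = 0.1570.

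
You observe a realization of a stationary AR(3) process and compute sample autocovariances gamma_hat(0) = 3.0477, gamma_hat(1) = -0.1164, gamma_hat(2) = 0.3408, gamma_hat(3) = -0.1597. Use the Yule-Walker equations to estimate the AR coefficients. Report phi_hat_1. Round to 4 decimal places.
\hat\phi_{1} = -0.0290

The Yule-Walker equations for an AR(p) process read, in matrix form,
  Gamma_p phi = r_p,   with   (Gamma_p)_{ij} = gamma(|i - j|),
                       (r_p)_i = gamma(i),   i,j = 1..p.
Substitute the sample gammas (Toeplitz matrix and right-hand side of size 3):
  Gamma_p = [[3.0477, -0.1164, 0.3408], [-0.1164, 3.0477, -0.1164], [0.3408, -0.1164, 3.0477]]
  r_p     = [-0.1164, 0.3408, -0.1597]
Written out (R1..R3):
  (R1) 3.0477 phi_1 - 0.1164 phi_2 + 0.3408 phi_3 = -0.1164
  (R2) -0.1164 phi_1 + 3.0477 phi_2 - 0.1164 phi_3 = 0.3408
  (R3) 0.3408 phi_1 - 0.1164 phi_2 + 3.0477 phi_3 = -0.1597
Gaussian elimination:
  R2 <- R2 - (-0.1164/3.0477) R1 = R2 - (-0.038193) R1:  3.043254 phi_2 - 0.103384 phi_3 = 0.336354
  R3 <- R3 - (0.3408/3.0477) R1 = R3 - (0.111822) R1:  -0.103384 phi_2 + 3.009591 phi_3 = -0.146684
  R3 <- R3 - (-0.103384/3.043254) R2 = R3 - (-0.033972) R2:  3.006079 phi_3 = -0.135257
Back-substitution:
  phi_hat_3 = -0.135257 / 3.006079 = -0.044995
  phi_hat_2 = (0.336354 - (-0.103384)(-0.044995)) / 3.043254 = 0.108996
  phi_hat_1 = (-0.1164 - (-0.1164)(0.108996) - (0.3408)(-0.044995)) / 3.0477 = -0.028998
So phi_hat = [-0.0290, 0.1090, -0.0450].
Therefore phi_hat_1 = -0.0290.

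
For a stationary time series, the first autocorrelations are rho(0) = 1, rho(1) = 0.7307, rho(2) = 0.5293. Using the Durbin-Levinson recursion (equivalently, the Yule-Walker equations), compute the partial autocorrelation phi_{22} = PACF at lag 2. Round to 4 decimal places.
\phi_{22} = -0.0099

The PACF at lag k is phi_{kk}, the last component of the solution
to the Yule-Walker system G_k phi = r_k where
  (G_k)_{ij} = rho(|i - j|), (r_k)_i = rho(i), i,j = 1..k.
Equivalently, Durbin-Levinson gives phi_{kk} iteratively:
  phi_{11} = rho(1)
  phi_{kk} = [rho(k) - sum_{j=1..k-1} phi_{k-1,j} rho(k-j)]
            / [1 - sum_{j=1..k-1} phi_{k-1,j} rho(j)],
  phi_{k,j} = phi_{k-1,j} - phi_{kk} phi_{k-1,k-j},  j = 1..k-1.
Step k = 1:
  phi_11 = rho(1) = 0.7307.
Step k = 2:
  phi_22 = [rho(2) - phi_11 rho(1)] / [1 - phi_11 rho(1)] = [0.5293 - (0.7307)(0.7307)] / [1 - (0.7307)(0.7307)]
         = -0.00462249 / 0.46607751 = -0.0099.
Therefore phi_{22} = -0.0099.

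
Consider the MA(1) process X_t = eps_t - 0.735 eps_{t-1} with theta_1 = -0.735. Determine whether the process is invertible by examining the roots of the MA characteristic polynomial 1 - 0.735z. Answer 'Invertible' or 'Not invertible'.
\text{Invertible}

The MA(q) characteristic polynomial is P(z) = 1 - 0.735z.
Invertibility requires all roots to lie outside the unit circle, i.e. |z| > 1 for every root.
This is linear in z: 1 + (-0.735) z = 0  =>  z = -1/(-0.735) = 1.360544,  |z| = 1.360544.
Moduli of all roots: 1.3605.
All moduli strictly greater than 1? Yes.
Verdict: Invertible.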